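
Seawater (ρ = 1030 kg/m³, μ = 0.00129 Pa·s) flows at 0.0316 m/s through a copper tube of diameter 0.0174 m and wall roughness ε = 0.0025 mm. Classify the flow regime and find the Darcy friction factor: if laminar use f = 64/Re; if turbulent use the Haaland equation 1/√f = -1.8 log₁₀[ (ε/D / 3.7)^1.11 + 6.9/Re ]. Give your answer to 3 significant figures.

Re = ρVD/μ = 1030·0.0316·0.0174/0.00129 = 439.
Re < 2300 → laminar, so f = 64/Re = 0.1458 (roughness is irrelevant in laminar flow).

f ≈ 0.146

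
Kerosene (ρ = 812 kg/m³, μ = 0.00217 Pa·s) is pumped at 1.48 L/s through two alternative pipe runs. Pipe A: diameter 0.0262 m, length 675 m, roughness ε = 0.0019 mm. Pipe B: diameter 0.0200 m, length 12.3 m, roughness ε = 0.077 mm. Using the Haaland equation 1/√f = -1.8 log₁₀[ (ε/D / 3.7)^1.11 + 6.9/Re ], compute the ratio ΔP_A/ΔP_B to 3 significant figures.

Pipe A: V = Q/A = 0.00148/0.0005391 = 2.745 m/s; Re = 2.691e+04; ε/D = 7.25e-05; Haaland → f = 0.02407; ΔP_A = f(L/D)(ρV²/2) = 1.897e+06 Pa.
Pipe B: V = Q/A = 0.00148/0.0003142 = 4.711 m/s; Re = 3.526e+04; ε/D = 0.00385; Haaland → f = 0.03082; ΔP_B = f(L/D)(ρV²/2) = 1.708e+05 Pa.
ΔP_A/ΔP_B = 1.897e+06/1.708e+05 = 11.1.

ΔP_A/ΔP_B ≈ 11.1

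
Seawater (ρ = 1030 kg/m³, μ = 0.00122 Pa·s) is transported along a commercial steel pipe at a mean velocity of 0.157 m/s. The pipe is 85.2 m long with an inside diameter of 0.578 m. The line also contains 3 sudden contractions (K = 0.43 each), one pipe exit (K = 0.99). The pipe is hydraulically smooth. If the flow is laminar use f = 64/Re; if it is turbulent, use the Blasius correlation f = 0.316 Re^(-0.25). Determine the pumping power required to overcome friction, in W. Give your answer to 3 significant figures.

Reynolds number Re = ρVD/μ = 1030 · 0.157 · 0.578 / 0.00122 = 7.661e+04.
Re > 4000 → turbulent. Smooth-pipe (Blasius): f = 0.316 Re^(-0.25) = 0.316/(7.661e+04)^0.25 = 0.01899.
Total minor-loss coefficient ΣK = 3·0.43 + 1·0.99 = 2.28.
ΔP = [f·L/D + ΣK]·(ρV²/2) = [0.01899·85.2/0.578 + 2.28]·(1030·0.157²/2) = [2.8 + 2.28]·12.69 = 64.48 Pa.
Q = V·A = 0.157·0.2624 = 0.0412 m³/s.
Pumping power P = QΔP = 0.0412·64.48 = 2.656 W = 2.66 W.

P ≈ 2.66 W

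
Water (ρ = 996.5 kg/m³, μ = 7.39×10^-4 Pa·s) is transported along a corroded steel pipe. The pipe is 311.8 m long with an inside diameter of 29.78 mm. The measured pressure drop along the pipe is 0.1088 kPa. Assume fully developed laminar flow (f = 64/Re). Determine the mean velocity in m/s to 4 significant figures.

For laminar flow, f = 64/Re with Re = ρVD/μ, so Darcy-Weisbach reduces to ΔP = 32μLV/D². Solving for V: V = ΔP·D²/(32μL) = 108.8·(0.02978)²/(32·0.000739·311.8) = 0.01309 m/s.
Check: Re = ρVD/μ = 996.5·0.01309·0.02978/0.000739 = 525.5 < 2300, so the laminar assumption holds.

V ≈ 0.01309 m/s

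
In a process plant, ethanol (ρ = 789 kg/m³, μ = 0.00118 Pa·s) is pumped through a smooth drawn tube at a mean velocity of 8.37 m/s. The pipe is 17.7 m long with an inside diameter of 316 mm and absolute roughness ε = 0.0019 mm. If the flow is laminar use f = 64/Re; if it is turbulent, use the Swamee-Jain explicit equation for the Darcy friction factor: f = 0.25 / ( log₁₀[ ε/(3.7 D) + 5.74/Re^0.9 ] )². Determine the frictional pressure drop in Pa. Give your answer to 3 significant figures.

Reynolds number Re = ρVD/μ = 789 · 8.37 · 0.316 / 0.00118 = 1.769e+06.
Re > 4000 → turbulent. Relative roughness ε/D = 1.9e-06/0.316 = 6.01e-06. Swamee-Jain: f = 0.25/(log₁₀[6.01e-06/3.7 + 5.74/1.769e+06^0.9])² = 0.25/(log₁₀[1.63e-06 + 1.37e-05])² = 0.25/(-4.815)² = 0.01078.
Darcy-Weisbach: ΔP = f(L/D)(ρV²/2) = 0.01078·(17.7/0.316)·(789·8.37²/2) = 0.01078·56.01·2.764e+04 = 1.669e+04 Pa.

ΔP ≈ 16700 Pa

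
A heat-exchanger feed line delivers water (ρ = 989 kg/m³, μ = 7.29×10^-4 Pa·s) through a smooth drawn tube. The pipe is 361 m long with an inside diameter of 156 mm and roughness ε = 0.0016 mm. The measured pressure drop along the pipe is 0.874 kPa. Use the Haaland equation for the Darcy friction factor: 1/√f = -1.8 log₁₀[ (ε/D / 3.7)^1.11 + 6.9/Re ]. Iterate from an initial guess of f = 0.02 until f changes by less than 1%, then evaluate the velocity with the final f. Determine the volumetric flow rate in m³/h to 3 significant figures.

Q ≈ 12.9 m³/h

Rearranging Darcy-Weisbach: V = √(2·ΔP·D/(f·L·ρ)). With ε/D = 1.6e-06/0.156 = 1.03e-05, iterate starting from f = 0.02:
  f = 0.02 → V = √(2·874·0.156/(0.02·361·989)) = 0.1954 m/s; Re = ρVD/μ = 4.136e+04; f → 0.02165
  f = 0.02165 → V = 0.1878 m/s; Re = 3.975e+04; f → 0.02184
Converged (Δf/f < 1%). With the final f = 0.02184: V = √(2·874·0.156/(0.02184·361·989)) = 0.187 m/s.
Q = V·A = 0.187·(π/4·0.156²) = 0.003574 m³/s = 12.9 m³/h.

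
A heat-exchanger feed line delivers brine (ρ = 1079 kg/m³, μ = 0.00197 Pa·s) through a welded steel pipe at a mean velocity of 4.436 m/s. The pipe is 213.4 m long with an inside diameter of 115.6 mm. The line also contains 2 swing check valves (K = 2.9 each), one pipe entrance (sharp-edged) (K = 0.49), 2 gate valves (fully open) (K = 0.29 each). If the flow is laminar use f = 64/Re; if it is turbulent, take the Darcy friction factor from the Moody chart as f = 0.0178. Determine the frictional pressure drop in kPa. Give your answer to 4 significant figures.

Reynolds number Re = ρVD/μ = 1079 · 4.436 · 0.1156 / 0.00197 = 2.809e+05.
Re > 4000 → turbulent; use the Moody-chart value f = 0.0178.
Total minor-loss coefficient ΣK = 2·2.9 + 1·0.49 + 2·0.29 = 6.87.
ΔP = [f·L/D + ΣK]·(ρV²/2) = [0.0178·213.4/0.1156 + 6.87]·(1079·4.436²/2) = [32.86 + 6.87]·1.062e+04 = 4.218e+05 Pa.
ΔP = 4.218e+05 Pa = 421.8 kPa.

ΔP ≈ 421.8 kPa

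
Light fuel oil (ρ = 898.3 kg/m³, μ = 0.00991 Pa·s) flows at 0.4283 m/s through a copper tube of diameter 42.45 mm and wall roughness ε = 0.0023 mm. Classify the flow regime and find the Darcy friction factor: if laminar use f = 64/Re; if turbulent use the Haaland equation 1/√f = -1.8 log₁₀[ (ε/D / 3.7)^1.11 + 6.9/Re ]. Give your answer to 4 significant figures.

Re = ρVD/μ = 898.3·0.4283·0.04245/0.00991 = 1648.
Re < 2300 → laminar, so f = 64/Re = 0.03883 (roughness is irrelevant in laminar flow).

f ≈ 0.03883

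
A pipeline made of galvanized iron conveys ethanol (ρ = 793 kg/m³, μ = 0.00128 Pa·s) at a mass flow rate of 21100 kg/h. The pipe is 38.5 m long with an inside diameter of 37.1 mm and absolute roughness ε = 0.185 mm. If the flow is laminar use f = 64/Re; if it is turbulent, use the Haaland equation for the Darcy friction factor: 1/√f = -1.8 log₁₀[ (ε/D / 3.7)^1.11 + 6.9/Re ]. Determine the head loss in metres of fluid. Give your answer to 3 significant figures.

h_f ≈ 76.5 m

ṁ = 21100 kg/h = 21100/3600 = 5.861 kg/s.
A = πD²/4 = π(0.0371)²/4 = 0.001081 m²; mean velocity V = ṁ/(ρA) = 5.861/(793 · 0.001081) = 6.837 m/s.
Reynolds number Re = ρVD/μ = 793 · 6.837 · 0.0371 / 0.00128 = 1.571e+05.
Re > 4000 → turbulent. Relative roughness ε/D = 0.000185/0.0371 = 0.00499. Haaland: 1/√f = -1.8 log₁₀[(0.00499/3.7)^1.11 + 6.9/1.571e+05] = -1.8 log₁₀[0.000651 + 4.39e-05] = 5.684, so f = 0.03095.
Darcy-Weisbach: ΔP = f(L/D)(ρV²/2) = 0.03095·(38.5/0.0371)·(793·6.837²/2) = 0.03095·1038·1.853e+04 = 5.953e+05 Pa.
Head loss h_f = ΔP/(ρg) = 5.953e+05/(793·9.81) = 76.5 m.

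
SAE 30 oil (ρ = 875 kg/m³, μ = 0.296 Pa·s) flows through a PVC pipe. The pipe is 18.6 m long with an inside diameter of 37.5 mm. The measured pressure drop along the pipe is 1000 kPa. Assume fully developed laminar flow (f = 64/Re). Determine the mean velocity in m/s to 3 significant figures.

For laminar flow, f = 64/Re with Re = ρVD/μ, so Darcy-Weisbach reduces to ΔP = 32μLV/D². Solving for V: V = ΔP·D²/(32μL) = 1e+06·(0.0375)²/(32·0.296·18.6) = 7.982 m/s.
Check: Re = ρVD/μ = 875·7.982·0.0375/0.296 = 884.8 < 2300, so the laminar assumption holds.

V ≈ 7.98 m/s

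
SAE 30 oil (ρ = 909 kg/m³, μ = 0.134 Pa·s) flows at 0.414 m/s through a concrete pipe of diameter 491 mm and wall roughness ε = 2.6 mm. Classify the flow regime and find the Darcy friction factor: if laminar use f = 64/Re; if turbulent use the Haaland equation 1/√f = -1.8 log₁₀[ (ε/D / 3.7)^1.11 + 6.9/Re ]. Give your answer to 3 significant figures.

f ≈ 0.0464

Re = ρVD/μ = 909·0.414·0.491/0.134 = 1379.
Re < 2300 → laminar, so f = 64/Re = 0.04641 (roughness is irrelevant in laminar flow).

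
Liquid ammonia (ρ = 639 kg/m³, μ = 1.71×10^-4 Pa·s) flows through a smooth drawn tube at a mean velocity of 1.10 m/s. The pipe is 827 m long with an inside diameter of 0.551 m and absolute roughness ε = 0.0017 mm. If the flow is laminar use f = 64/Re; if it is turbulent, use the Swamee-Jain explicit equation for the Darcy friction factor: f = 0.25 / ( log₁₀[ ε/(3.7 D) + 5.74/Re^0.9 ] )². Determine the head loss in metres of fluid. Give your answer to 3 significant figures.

h_f ≈ 0.953 m

Reynolds number Re = ρVD/μ = 639 · 1.1 · 0.551 / 0.000171 = 2.265e+06.
Re > 4000 → turbulent. Relative roughness ε/D = 1.7e-06/0.551 = 3.09e-06. Swamee-Jain: f = 0.25/(log₁₀[3.09e-06/3.7 + 5.74/2.265e+06^0.9])² = 0.25/(log₁₀[8.34e-07 + 1.09e-05])² = 0.25/(-4.929)² = 0.01029.
Darcy-Weisbach: ΔP = f(L/D)(ρV²/2) = 0.01029·(827/0.551)·(639·1.1²/2) = 0.01029·1501·386.6 = 5971 Pa.
Head loss h_f = ΔP/(ρg) = 5971/(639·9.81) = 0.953 m.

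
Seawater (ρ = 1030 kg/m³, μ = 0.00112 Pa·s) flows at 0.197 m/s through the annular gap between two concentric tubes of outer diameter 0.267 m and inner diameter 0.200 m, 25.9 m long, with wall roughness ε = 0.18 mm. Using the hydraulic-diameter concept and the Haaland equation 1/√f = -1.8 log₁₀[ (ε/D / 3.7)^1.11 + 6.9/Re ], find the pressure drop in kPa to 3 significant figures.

ΔP ≈ 0.257 kPa

Hydraulic diameter D_h = 4A/P = D_o - D_i = 0.267 - 0.2 = 0.067 m.
Re = ρVD_h/μ = 1030·0.197·0.067/0.00112 = 1.214e+04.
ε/D_h = 0.00018/0.067 = 0.00269; Haaland gives 1/√f = -1.8 log₁₀[0.000328+0.000568] = 5.486, so f = 0.03323.
ΔP = f(L/D_h)(ρV²/2) = 0.03323·25.9/0.067·19.99 = 256.8 Pa.
ΔP = 0.257 kPa.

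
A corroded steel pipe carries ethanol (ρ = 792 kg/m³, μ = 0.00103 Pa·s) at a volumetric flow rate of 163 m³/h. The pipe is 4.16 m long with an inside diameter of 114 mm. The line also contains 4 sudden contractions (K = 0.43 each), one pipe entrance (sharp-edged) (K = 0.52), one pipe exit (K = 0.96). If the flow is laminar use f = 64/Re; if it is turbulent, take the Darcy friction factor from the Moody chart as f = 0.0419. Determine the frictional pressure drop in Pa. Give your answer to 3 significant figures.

ΔP ≈ 36800 Pa

Q = 163 m³/h = 163/3600 = 0.04528 m³/s.
Cross-sectional area A = πD²/4 = π(0.114)²/4 = 0.01021 m²; mean velocity V = Q/A = 0.04528/0.01021 = 4.436 m/s.
Reynolds number Re = ρVD/μ = 792 · 4.436 · 0.114 / 0.00103 = 3.888e+05.
Re > 4000 → turbulent; use the Moody-chart value f = 0.0419.
Total minor-loss coefficient ΣK = 4·0.43 + 1·0.52 + 1·0.96 = 3.2.
ΔP = [f·L/D + ΣK]·(ρV²/2) = [0.0419·4.16/0.114 + 3.2]·(792·4.436²/2) = [1.529 + 3.2]·7792 = 3.685e+04 Pa.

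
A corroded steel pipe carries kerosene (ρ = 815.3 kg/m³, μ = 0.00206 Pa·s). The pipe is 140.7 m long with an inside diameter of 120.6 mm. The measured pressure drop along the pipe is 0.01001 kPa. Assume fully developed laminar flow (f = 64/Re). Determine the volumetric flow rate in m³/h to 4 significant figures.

For laminar flow, f = 64/Re with Re = ρVD/μ, so Darcy-Weisbach reduces to ΔP = 32μLV/D². Solving for V: V = ΔP·D²/(32μL) = 10.01·(0.1206)²/(32·0.00206·140.7) = 0.0157 m/s.
Check: Re = ρVD/μ = 815.3·0.0157·0.1206/0.00206 = 749.2 < 2300, so the laminar assumption holds.
Q = V·A = 0.0157·(π/4·0.1206²) = 0.0001793 m³/s = 0.6455 m³/h.

Q ≈ 0.6455 m³/h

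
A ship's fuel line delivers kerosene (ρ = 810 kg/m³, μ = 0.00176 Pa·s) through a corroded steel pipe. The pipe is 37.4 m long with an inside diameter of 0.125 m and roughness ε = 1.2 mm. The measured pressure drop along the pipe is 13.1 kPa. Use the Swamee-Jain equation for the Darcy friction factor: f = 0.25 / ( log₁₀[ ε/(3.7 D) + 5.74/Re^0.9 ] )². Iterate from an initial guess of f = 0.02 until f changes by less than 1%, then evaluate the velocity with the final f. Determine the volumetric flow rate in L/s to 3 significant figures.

Q ≈ 20.6 L/s

Rearranging Darcy-Weisbach: V = √(2·ΔP·D/(f·L·ρ)). With ε/D = 0.0012/0.125 = 0.0096, iterate starting from f = 0.02:
  f = 0.02 → V = √(2·1.31e+04·0.125/(0.02·37.4·810)) = 2.325 m/s; Re = ρVD/μ = 1.338e+05; f → 0.03805
  f = 0.03805 → V = 1.686 m/s; Re = 9.696e+04; f → 0.03827
Converged (Δf/f < 1%). With the final f = 0.03827: V = √(2·1.31e+04·0.125/(0.03827·37.4·810)) = 1.681 m/s.
Q = V·A = 1.681·(π/4·0.125²) = 0.02062 m³/s = 20.6 L/s.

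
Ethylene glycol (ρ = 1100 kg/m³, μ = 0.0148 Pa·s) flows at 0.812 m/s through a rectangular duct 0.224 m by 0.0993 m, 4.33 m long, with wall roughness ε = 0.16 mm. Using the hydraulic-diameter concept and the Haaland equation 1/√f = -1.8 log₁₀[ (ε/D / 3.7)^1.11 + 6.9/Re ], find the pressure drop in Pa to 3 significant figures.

ΔP ≈ 387 Pa

Hydraulic diameter D_h = 4A/P = 4·(0.224·0.0993)/(2·(0.224+0.0993)) = 0.08897/0.6466 = 0.1376 m.
Re = ρVD_h/μ = 1100·0.812·0.1376/0.0148 = 8304.
ε/D_h = 0.00016/0.1376 = 0.00116; Haaland gives 1/√f = -1.8 log₁₀[0.000129+0.000831] = 5.432, so f = 0.03389.
ΔP = f(L/D_h)(ρV²/2) = 0.03389·4.33/0.1376·362.6 = 386.8 Pa.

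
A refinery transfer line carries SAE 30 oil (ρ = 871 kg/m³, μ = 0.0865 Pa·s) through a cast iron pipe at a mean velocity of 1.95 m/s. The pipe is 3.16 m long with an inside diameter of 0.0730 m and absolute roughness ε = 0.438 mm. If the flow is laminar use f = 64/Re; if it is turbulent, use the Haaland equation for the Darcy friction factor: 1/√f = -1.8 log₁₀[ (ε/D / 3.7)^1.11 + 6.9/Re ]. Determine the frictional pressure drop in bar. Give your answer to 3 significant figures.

Reynolds number Re = ρVD/μ = 871 · 1.95 · 0.073 / 0.0865 = 1433.
Re < 2300 → laminar flow, so f = 64/Re = 64/1433 = 0.04465 (the turbulent correlation is not needed).
Darcy-Weisbach: ΔP = f(L/D)(ρV²/2) = 0.04465·(3.16/0.073)·(871·1.95²/2) = 0.04465·43.29·1656 = 3201 Pa.
ΔP = 3201 Pa = 0.0320 bar.

ΔP ≈ 0.0320 bar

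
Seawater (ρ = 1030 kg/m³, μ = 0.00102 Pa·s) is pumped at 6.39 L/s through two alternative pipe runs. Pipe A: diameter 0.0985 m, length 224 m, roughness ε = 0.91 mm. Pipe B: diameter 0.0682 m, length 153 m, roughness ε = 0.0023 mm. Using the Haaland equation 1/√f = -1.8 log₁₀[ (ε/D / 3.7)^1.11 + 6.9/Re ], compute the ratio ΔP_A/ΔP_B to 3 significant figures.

Pipe A: V = Q/A = 0.00639/0.00762 = 0.8386 m/s; Re = 8.341e+04; ε/D = 0.00924; Haaland → f = 0.03768; ΔP_A = f(L/D)(ρV²/2) = 3.103e+04 Pa.
Pipe B: V = Q/A = 0.00639/0.003653 = 1.749 m/s; Re = 1.205e+05; ε/D = 3.37e-05; Haaland → f = 0.01731; ΔP_B = f(L/D)(ρV²/2) = 6.118e+04 Pa.
ΔP_A/ΔP_B = 3.103e+04/6.118e+04 = 0.507.

ΔP_A/ΔP_B ≈ 0.507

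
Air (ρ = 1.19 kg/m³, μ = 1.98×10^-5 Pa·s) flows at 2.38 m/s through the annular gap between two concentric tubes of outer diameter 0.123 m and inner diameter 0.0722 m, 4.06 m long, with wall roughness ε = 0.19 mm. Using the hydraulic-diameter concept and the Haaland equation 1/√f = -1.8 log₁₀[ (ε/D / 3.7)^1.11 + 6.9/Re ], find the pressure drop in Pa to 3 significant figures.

Hydraulic diameter D_h = 4A/P = D_o - D_i = 0.123 - 0.0722 = 0.0508 m.
Re = ρVD_h/μ = 1.19·2.38·0.0508/1.98e-05 = 7266.
ε/D_h = 0.00019/0.0508 = 0.00374; Haaland gives 1/√f = -1.8 log₁₀[0.000473+0.00095] = 5.124, so f = 0.03808.
ΔP = f(L/D_h)(ρV²/2) = 0.03808·4.06/0.0508·3.37 = 10.26 Pa.

ΔP ≈ 10.3 Pa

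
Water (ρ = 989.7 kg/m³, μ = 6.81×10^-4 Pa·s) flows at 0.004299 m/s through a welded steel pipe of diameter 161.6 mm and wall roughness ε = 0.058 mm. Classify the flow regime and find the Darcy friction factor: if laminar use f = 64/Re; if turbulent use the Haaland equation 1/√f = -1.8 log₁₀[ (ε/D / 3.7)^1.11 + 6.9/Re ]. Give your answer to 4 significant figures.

Re = ρVD/μ = 989.7·0.004299·0.1616/0.000681 = 1010.
Re < 2300 → laminar, so f = 64/Re = 0.06339 (roughness is irrelevant in laminar flow).

f ≈ 0.06339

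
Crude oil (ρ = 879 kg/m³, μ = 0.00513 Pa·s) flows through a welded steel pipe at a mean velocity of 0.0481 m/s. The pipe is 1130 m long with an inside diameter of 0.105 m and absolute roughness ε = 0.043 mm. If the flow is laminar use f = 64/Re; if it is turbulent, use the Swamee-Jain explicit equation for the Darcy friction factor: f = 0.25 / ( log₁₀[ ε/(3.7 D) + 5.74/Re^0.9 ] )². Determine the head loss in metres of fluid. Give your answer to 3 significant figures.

Reynolds number Re = ρVD/μ = 879 · 0.0481 · 0.105 / 0.00513 = 865.4.
Re < 2300 → laminar flow, so f = 64/Re = 64/865.4 = 0.07396 (the turbulent correlation is not needed).
Darcy-Weisbach: ΔP = f(L/D)(ρV²/2) = 0.07396·(1130/0.105)·(879·0.0481²/2) = 0.07396·1.076e+04·1.017 = 809.3 Pa.
Head loss h_f = ΔP/(ρg) = 809.3/(879·9.81) = 0.0939 m.

h_f ≈ 0.0939 m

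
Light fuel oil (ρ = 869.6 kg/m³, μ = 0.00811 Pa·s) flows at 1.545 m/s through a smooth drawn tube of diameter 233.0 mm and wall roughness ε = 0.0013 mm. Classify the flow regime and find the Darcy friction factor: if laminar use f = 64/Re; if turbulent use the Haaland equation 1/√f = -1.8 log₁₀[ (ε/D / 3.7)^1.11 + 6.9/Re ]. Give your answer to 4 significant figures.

Re = ρVD/μ = 869.6·1.545·0.233/0.00811 = 3.86e+04.
Re > 4000 → turbulent. ε/D = 1.3e-06/0.233 = 5.58e-06; Haaland: 1/√f = -1.8 log₁₀[3.45e-07 + 0.000179] = 6.744, so f = 0.02198.

f ≈ 0.02198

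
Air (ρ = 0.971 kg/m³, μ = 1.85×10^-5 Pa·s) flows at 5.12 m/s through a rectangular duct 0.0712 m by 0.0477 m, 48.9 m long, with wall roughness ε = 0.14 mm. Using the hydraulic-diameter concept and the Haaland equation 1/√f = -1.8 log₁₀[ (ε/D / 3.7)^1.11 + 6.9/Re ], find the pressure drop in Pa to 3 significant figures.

ΔP ≈ 344 Pa

Hydraulic diameter D_h = 4A/P = 4·(0.0712·0.0477)/(2·(0.0712+0.0477)) = 0.01358/0.2378 = 0.05713 m.
Re = ρVD_h/μ = 0.971·5.12·0.05713/1.85e-05 = 1.535e+04.
ε/D_h = 0.00014/0.05713 = 0.00245; Haaland gives 1/√f = -1.8 log₁₀[0.000296+0.000449] = 5.63, so f = 0.03155.
ΔP = f(L/D_h)(ρV²/2) = 0.03155·48.9/0.05713·12.73 = 343.7 Pa.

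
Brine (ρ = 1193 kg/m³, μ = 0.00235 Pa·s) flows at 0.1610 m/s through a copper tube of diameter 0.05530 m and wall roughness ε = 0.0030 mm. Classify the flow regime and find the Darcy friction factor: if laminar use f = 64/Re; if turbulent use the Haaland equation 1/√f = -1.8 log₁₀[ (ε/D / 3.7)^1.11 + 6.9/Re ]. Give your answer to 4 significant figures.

Re = ρVD/μ = 1193·0.161·0.0553/0.00235 = 4520.
Re > 4000 → turbulent. ε/D = 3e-06/0.0553 = 5.42e-05; Haaland: 1/√f = -1.8 log₁₀[4.31e-06 + 0.00153] = 5.067, so f = 0.03895.

f ≈ 0.03895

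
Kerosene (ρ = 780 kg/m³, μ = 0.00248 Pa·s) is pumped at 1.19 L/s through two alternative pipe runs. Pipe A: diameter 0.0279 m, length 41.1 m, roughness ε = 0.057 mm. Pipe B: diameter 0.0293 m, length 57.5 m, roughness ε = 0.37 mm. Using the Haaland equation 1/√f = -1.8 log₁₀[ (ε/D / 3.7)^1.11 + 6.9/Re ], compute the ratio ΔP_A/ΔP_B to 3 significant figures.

ΔP_A/ΔP_B ≈ 0.629

Pipe A: V = Q/A = 0.00119/0.0006114 = 1.946 m/s; Re = 1.708e+04; ε/D = 0.00204; Haaland → f = 0.03033; ΔP_A = f(L/D)(ρV²/2) = 6.603e+04 Pa.
Pipe B: V = Q/A = 0.00119/0.0006743 = 1.765 m/s; Re = 1.626e+04; ε/D = 0.0126; Haaland → f = 0.04403; ΔP_B = f(L/D)(ρV²/2) = 1.05e+05 Pa.
ΔP_A/ΔP_B = 6.603e+04/1.05e+05 = 0.629.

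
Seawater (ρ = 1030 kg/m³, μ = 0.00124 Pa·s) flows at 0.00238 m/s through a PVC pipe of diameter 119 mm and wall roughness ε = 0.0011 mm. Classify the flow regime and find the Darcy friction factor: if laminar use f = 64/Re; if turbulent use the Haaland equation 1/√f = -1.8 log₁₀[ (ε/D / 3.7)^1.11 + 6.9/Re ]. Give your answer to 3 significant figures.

Re = ρVD/μ = 1030·0.00238·0.119/0.00124 = 235.3.
Re < 2300 → laminar, so f = 64/Re = 0.272 (roughness is irrelevant in laminar flow).

f ≈ 0.272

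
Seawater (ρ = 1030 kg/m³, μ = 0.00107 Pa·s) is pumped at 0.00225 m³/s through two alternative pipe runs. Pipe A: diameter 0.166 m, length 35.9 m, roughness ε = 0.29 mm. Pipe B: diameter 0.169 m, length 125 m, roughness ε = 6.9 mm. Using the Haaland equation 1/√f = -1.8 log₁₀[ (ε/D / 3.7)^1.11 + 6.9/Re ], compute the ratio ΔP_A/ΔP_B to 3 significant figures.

ΔP_A/ΔP_B ≈ 0.141

Pipe A: V = Q/A = 0.00225/0.02164 = 0.104 m/s; Re = 1.661e+04; ε/D = 0.00175; Haaland → f = 0.02998; ΔP_A = f(L/D)(ρV²/2) = 36.09 Pa.
Pipe B: V = Q/A = 0.00225/0.02243 = 0.1003 m/s; Re = 1.632e+04; ε/D = 0.0408; Haaland → f = 0.06702; ΔP_B = f(L/D)(ρV²/2) = 256.8 Pa.
ΔP_A/ΔP_B = 36.09/256.8 = 0.141.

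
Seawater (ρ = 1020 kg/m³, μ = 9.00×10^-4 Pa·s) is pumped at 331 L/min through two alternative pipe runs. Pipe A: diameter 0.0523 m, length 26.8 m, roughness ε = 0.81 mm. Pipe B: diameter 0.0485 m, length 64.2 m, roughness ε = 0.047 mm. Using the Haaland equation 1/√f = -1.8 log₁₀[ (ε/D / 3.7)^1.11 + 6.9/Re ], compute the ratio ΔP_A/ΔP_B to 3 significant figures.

Pipe A: V = Q/A = 0.005517/0.002148 = 2.568 m/s; Re = 1.522e+05; ε/D = 0.0155; Haaland → f = 0.04458; ΔP_A = f(L/D)(ρV²/2) = 7.682e+04 Pa.
Pipe B: V = Q/A = 0.005517/0.001847 = 2.986 m/s; Re = 1.641e+05; ε/D = 0.000969; Haaland → f = 0.02104; ΔP_B = f(L/D)(ρV²/2) = 1.266e+05 Pa.
ΔP_A/ΔP_B = 7.682e+04/1.266e+05 = 0.607.

ΔP_A/ΔP_B ≈ 0.607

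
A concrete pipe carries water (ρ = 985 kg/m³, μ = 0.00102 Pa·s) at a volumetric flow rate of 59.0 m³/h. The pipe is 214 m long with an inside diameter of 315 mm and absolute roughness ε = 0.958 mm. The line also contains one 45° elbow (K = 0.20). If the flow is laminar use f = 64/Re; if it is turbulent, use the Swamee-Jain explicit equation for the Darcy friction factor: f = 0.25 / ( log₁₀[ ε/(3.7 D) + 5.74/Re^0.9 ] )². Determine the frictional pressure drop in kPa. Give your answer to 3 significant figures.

Q = 59.0 m³/h = 59.0/3600 = 0.01639 m³/s.
Cross-sectional area A = πD²/4 = π(0.315)²/4 = 0.07793 m²; mean velocity V = Q/A = 0.01639/0.07793 = 0.2103 m/s.
Reynolds number Re = ρVD/μ = 985 · 0.2103 · 0.315 / 0.00102 = 6.397e+04.
Re > 4000 → turbulent. Relative roughness ε/D = 0.000958/0.315 = 0.00304. Swamee-Jain: f = 0.25/(log₁₀[0.00304/3.7 + 5.74/6.397e+04^0.9])² = 0.25/(log₁₀[0.000822 + 0.000271])² = 0.25/(-2.961)² = 0.02851.
Total minor-loss coefficient ΣK = 1·0.2 = 0.2.
ΔP = [f·L/D + ΣK]·(ρV²/2) = [0.02851·214/0.315 + 0.2]·(985·0.2103²/2) = [19.37 + 0.2]·21.78 = 426.2 Pa.
ΔP = 426.2 Pa = 0.426 kPa.

ΔP ≈ 0.426 kPa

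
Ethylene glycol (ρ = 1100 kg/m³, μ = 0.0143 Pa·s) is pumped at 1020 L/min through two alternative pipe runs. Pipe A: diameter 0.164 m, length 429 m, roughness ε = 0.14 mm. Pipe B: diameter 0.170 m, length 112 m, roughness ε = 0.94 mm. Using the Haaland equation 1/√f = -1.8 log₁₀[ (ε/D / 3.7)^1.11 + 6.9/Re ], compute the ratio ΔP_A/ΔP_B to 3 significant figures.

Pipe A: V = Q/A = 0.017/0.02112 = 0.8048 m/s; Re = 1.015e+04; ε/D = 0.000854; Haaland → f = 0.03186; ΔP_A = f(L/D)(ρV²/2) = 2.968e+04 Pa.
Pipe B: V = Q/A = 0.017/0.0227 = 0.749 m/s; Re = 9794; ε/D = 0.00553; Haaland → f = 0.03818; ΔP_B = f(L/D)(ρV²/2) = 7761 Pa.
ΔP_A/ΔP_B = 2.968e+04/7761 = 3.82.

ΔP_A/ΔP_B ≈ 3.82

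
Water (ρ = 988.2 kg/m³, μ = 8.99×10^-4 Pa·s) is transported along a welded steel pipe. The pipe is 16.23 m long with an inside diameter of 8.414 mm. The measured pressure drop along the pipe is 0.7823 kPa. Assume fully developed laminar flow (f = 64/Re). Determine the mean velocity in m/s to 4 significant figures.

For laminar flow, f = 64/Re with Re = ρVD/μ, so Darcy-Weisbach reduces to ΔP = 32μLV/D². Solving for V: V = ΔP·D²/(32μL) = 782.3·(0.008414)²/(32·0.000899·16.23) = 0.1186 m/s.
Check: Re = ρVD/μ = 988.2·0.1186·0.008414/0.000899 = 1097 < 2300, so the laminar assumption holds.

V ≈ 0.1186 m/s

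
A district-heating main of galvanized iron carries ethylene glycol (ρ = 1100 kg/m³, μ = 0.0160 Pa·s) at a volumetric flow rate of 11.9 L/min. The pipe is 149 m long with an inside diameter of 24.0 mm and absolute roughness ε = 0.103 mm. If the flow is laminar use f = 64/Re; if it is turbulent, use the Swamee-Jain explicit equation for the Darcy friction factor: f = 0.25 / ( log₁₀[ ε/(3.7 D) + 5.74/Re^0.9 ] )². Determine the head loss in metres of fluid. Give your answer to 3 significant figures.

Q = 11.9 L/min = 11.9/60000 = 0.0001983 m³/s.
Cross-sectional area A = πD²/4 = π(0.024)²/4 = 0.0004524 m²; mean velocity V = Q/A = 0.0001983/0.0004524 = 0.4384 m/s.
Reynolds number Re = ρVD/μ = 1100 · 0.4384 · 0.024 / 0.016 = 723.4.
Re < 2300 → laminar flow, so f = 64/Re = 64/723.4 = 0.08847 (the turbulent correlation is not needed).
Darcy-Weisbach: ΔP = f(L/D)(ρV²/2) = 0.08847·(149/0.024)·(1100·0.4384²/2) = 0.08847·6208·105.7 = 5.807e+04 Pa.
Head loss h_f = ΔP/(ρg) = 5.807e+04/(1100·9.81) = 5.38 m.

h_f ≈ 5.38 m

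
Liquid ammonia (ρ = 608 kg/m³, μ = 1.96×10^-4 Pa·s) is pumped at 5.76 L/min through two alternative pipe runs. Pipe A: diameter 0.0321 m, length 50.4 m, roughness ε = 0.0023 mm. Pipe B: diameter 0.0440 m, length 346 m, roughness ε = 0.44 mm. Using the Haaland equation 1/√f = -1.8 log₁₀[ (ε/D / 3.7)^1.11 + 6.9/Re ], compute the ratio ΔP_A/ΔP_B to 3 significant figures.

ΔP_A/ΔP_B ≈ 0.477

Pipe A: V = Q/A = 9.6e-05/0.0008093 = 0.1186 m/s; Re = 1.181e+04; ε/D = 7.17e-05; Haaland → f = 0.0296; ΔP_A = f(L/D)(ρV²/2) = 198.8 Pa.
Pipe B: V = Q/A = 9.6e-05/0.001521 = 0.06314 m/s; Re = 8617; ε/D = 0.01; Haaland → f = 0.04377; ΔP_B = f(L/D)(ρV²/2) = 417.1 Pa.
ΔP_A/ΔP_B = 198.8/417.1 = 0.477.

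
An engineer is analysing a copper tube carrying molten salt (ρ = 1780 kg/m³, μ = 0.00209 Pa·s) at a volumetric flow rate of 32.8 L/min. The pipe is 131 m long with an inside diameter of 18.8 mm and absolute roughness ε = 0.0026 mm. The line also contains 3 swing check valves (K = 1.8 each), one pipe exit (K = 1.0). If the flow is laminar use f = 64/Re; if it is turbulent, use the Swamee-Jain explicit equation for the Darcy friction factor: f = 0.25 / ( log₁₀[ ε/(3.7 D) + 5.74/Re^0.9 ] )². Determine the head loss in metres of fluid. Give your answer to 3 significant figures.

Q = 32.8 L/min = 32.8/60000 = 0.0005467 m³/s.
Cross-sectional area A = πD²/4 = π(0.0188)²/4 = 0.0002776 m²; mean velocity V = Q/A = 0.0005467/0.0002776 = 1.969 m/s.
Reynolds number Re = ρVD/μ = 1780 · 1.969 · 0.0188 / 0.00209 = 3.153e+04.
Re > 4000 → turbulent. Relative roughness ε/D = 2.6e-06/0.0188 = 0.000138. Swamee-Jain: f = 0.25/(log₁₀[0.000138/3.7 + 5.74/3.153e+04^0.9])² = 0.25/(log₁₀[3.74e-05 + 0.000513])² = 0.25/(-3.259)² = 0.02353.
Total minor-loss coefficient ΣK = 3·1.8 + 1·1 = 6.4.
ΔP = [f·L/D + ΣK]·(ρV²/2) = [0.02353·131/0.0188 + 6.4]·(1780·1.969²/2) = [164 + 6.4]·3452 = 5.881e+05 Pa.
Head loss h_f = ΔP/(ρg) = 5.881e+05/(1780·9.81) = 33.7 m.

h_f ≈ 33.7 m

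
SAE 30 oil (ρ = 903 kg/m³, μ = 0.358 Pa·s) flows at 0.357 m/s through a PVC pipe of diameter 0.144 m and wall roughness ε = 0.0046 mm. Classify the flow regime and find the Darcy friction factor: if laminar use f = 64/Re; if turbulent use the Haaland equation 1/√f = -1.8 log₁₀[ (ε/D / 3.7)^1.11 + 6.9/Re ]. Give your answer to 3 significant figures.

f ≈ 0.494

Re = ρVD/μ = 903·0.357·0.144/0.358 = 129.7.
Re < 2300 → laminar, so f = 64/Re = 0.4936 (roughness is irrelevant in laminar flow).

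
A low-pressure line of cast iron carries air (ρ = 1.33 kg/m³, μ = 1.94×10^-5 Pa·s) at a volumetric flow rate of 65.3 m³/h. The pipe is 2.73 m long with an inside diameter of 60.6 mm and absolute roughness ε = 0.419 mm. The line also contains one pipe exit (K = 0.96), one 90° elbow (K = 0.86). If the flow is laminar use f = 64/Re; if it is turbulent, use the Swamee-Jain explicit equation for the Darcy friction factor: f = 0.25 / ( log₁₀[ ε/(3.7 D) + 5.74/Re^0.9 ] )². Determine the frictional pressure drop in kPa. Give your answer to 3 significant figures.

Q = 65.3 m³/h = 65.3/3600 = 0.01814 m³/s.
Cross-sectional area A = πD²/4 = π(0.0606)²/4 = 0.002884 m²; mean velocity V = Q/A = 0.01814/0.002884 = 6.289 m/s.
Reynolds number Re = ρVD/μ = 1.33 · 6.289 · 0.0606 / 1.94e-05 = 2.613e+04.
Re > 4000 → turbulent. Relative roughness ε/D = 0.000419/0.0606 = 0.00691. Swamee-Jain: f = 0.25/(log₁₀[0.00691/3.7 + 5.74/2.613e+04^0.9])² = 0.25/(log₁₀[0.00187 + 0.000607])² = 0.25/(-2.606)² = 0.03681.
Total minor-loss coefficient ΣK = 1·0.96 + 1·0.86 = 1.82.
ΔP = [f·L/D + ΣK]·(ρV²/2) = [0.03681·2.73/0.0606 + 1.82]·(1.33·6.289²/2) = [1.658 + 1.82]·26.3 = 91.48 Pa.
ΔP = 91.48 Pa = 0.0915 kPa.

ΔP ≈ 0.0915 kPa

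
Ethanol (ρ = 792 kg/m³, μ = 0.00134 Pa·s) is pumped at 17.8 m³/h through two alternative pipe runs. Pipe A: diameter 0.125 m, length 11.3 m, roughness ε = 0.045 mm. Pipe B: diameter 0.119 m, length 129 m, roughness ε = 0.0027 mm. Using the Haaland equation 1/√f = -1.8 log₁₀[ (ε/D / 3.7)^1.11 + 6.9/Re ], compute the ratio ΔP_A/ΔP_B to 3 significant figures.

ΔP_A/ΔP_B ≈ 0.0716

Pipe A: V = Q/A = 0.004944/0.01227 = 0.4029 m/s; Re = 2.977e+04; ε/D = 0.00036; Haaland → f = 0.02417; ΔP_A = f(L/D)(ρV²/2) = 140.5 Pa.
Pipe B: V = Q/A = 0.004944/0.01112 = 0.4446 m/s; Re = 3.127e+04; ε/D = 2.27e-05; Haaland → f = 0.02313; ΔP_B = f(L/D)(ρV²/2) = 1962 Pa.
ΔP_A/ΔP_B = 140.5/1962 = 0.0716.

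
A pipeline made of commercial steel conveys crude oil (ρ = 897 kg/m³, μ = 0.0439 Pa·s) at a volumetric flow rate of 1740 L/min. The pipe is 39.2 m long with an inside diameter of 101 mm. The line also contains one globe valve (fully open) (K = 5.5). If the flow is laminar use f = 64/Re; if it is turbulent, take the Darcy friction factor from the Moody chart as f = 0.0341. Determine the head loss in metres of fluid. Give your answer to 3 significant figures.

h_f ≈ 12.5 m

Q = 1740 L/min = 1740/60000 = 0.029 m³/s.
Cross-sectional area A = πD²/4 = π(0.101)²/4 = 0.008012 m²; mean velocity V = Q/A = 0.029/0.008012 = 3.62 m/s.
Reynolds number Re = ρVD/μ = 897 · 3.62 · 0.101 / 0.0439 = 7470.
Re > 4000 → turbulent; use the Moody-chart value f = 0.0341.
Total minor-loss coefficient ΣK = 1·5.5 = 5.5.
ΔP = [f·L/D + ΣK]·(ρV²/2) = [0.0341·39.2/0.101 + 5.5]·(897·3.62²/2) = [13.23 + 5.5]·5876 = 1.101e+05 Pa.
Head loss h_f = ΔP/(ρg) = 1.101e+05/(897·9.81) = 12.5 m.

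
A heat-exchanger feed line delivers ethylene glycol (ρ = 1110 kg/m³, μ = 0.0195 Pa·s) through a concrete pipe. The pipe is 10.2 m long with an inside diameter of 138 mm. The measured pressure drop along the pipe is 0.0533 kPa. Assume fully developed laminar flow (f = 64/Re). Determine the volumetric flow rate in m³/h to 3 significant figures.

For laminar flow, f = 64/Re with Re = ρVD/μ, so Darcy-Weisbach reduces to ΔP = 32μLV/D². Solving for V: V = ΔP·D²/(32μL) = 53.3·(0.138)²/(32·0.0195·10.2) = 0.1595 m/s.
Check: Re = ρVD/μ = 1110·0.1595·0.138/0.0195 = 1253 < 2300, so the laminar assumption holds.
Q = V·A = 0.1595·(π/4·0.138²) = 0.002385 m³/s = 8.59 m³/h.

Q ≈ 8.59 m³/h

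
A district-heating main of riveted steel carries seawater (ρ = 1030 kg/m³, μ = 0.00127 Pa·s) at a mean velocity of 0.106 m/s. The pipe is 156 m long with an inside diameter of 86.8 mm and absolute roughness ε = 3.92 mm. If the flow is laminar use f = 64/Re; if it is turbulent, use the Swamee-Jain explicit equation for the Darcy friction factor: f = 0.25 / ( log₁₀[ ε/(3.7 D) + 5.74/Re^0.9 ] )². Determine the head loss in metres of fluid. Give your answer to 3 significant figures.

Reynolds number Re = ρVD/μ = 1030 · 0.106 · 0.0868 / 0.00127 = 7462.
Re > 4000 → turbulent. Relative roughness ε/D = 0.00392/0.0868 = 0.0452. Swamee-Jain: f = 0.25/(log₁₀[0.0452/3.7 + 5.74/7462^0.9])² = 0.25/(log₁₀[0.0122 + 0.00188])² = 0.25/(-1.851)² = 0.07294.
Darcy-Weisbach: ΔP = f(L/D)(ρV²/2) = 0.07294·(156/0.0868)·(1030·0.106²/2) = 0.07294·1797·5.787 = 758.6 Pa.
Head loss h_f = ΔP/(ρg) = 758.6/(1030·9.81) = 0.0751 m.

h_f ≈ 0.0751 m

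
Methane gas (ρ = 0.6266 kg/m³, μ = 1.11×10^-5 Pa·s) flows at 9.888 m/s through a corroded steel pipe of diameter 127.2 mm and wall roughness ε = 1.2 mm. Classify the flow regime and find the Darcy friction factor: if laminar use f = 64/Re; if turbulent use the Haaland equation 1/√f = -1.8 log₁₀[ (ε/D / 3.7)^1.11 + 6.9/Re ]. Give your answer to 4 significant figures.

Re = ρVD/μ = 0.6266·9.888·0.1272/1.11e-05 = 7.1e+04.
Re > 4000 → turbulent. ε/D = 0.0012/0.1272 = 0.00943; Haaland: 1/√f = -1.8 log₁₀[0.00132 + 9.72e-05] = 5.126, so f = 0.03805.

f ≈ 0.03805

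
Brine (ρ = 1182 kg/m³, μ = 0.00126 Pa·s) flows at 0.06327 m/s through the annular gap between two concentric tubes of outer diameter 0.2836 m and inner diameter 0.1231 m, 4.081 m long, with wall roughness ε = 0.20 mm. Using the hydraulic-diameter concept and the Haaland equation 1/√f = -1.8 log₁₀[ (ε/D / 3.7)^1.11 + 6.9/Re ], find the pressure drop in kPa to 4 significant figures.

ΔP ≈ 0.001978 kPa

Hydraulic diameter D_h = 4A/P = D_o - D_i = 0.2836 - 0.1231 = 0.1605 m.
Re = ρVD_h/μ = 1182·0.06327·0.1605/0.00126 = 9526.
ε/D_h = 0.0002/0.1605 = 0.00125; Haaland gives 1/√f = -1.8 log₁₀[0.00014+0.000724] = 5.514, so f = 0.03289.
ΔP = f(L/D_h)(ρV²/2) = 0.03289·4.081/0.1605·2.366 = 1.978 Pa.
ΔP = 0.001978 kPa.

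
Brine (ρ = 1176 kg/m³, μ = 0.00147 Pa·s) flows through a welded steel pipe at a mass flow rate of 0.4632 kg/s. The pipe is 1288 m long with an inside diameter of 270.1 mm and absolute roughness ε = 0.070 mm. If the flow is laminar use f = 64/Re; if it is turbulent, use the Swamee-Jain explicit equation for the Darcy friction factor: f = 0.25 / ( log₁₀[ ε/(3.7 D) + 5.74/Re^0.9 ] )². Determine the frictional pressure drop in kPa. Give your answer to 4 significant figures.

ΔP ≈ 0.005709 kPa

A = πD²/4 = π(0.2701)²/4 = 0.0573 m²; mean velocity V = ṁ/(ρA) = 0.4632/(1176 · 0.0573) = 0.006874 m/s.
Reynolds number Re = ρVD/μ = 1176 · 0.006874 · 0.2701 / 0.00147 = 1485.
Re < 2300 → laminar flow, so f = 64/Re = 64/1485 = 0.04309 (the turbulent correlation is not needed).
Darcy-Weisbach: ΔP = f(L/D)(ρV²/2) = 0.04309·(1288/0.2701)·(1176·0.006874²/2) = 0.04309·4769·0.02779 = 5.709 Pa.
ΔP = 5.709 Pa = 0.005709 kPa.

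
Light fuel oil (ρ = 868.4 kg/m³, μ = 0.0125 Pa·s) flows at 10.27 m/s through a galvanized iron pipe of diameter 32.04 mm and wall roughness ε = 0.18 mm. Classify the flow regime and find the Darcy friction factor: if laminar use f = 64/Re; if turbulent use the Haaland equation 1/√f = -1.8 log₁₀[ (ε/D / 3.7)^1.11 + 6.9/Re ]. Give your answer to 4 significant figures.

f ≈ 0.03474

Re = ρVD/μ = 868.4·10.27·0.03204/0.0125 = 2.286e+04.
Re > 4000 → turbulent. ε/D = 0.00018/0.03204 = 0.00562; Haaland: 1/√f = -1.8 log₁₀[0.000744 + 0.000302] = 5.365, so f = 0.03474.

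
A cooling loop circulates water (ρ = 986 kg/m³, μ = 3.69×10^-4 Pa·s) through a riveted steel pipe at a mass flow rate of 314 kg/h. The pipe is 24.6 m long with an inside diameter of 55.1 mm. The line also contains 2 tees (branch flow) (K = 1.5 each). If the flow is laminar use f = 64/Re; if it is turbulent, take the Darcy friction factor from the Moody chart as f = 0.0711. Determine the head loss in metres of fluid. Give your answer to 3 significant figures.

ṁ = 314 kg/h = 314/3600 = 0.08722 kg/s.
A = πD²/4 = π(0.0551)²/4 = 0.002384 m²; mean velocity V = ṁ/(ρA) = 0.08722/(986 · 0.002384) = 0.0371 m/s.
Reynolds number Re = ρVD/μ = 986 · 0.0371 · 0.0551 / 0.000369 = 5462.
Re > 4000 → turbulent; use the Moody-chart value f = 0.0711.
Total minor-loss coefficient ΣK = 2·1.5 = 3.
ΔP = [f·L/D + ΣK]·(ρV²/2) = [0.0711·24.6/0.0551 + 3]·(986·0.0371²/2) = [31.74 + 3]·0.6785 = 23.57 Pa.
Head loss h_f = ΔP/(ρg) = 23.57/(986·9.81) = 0.00244 m.

h_f ≈ 0.00244 m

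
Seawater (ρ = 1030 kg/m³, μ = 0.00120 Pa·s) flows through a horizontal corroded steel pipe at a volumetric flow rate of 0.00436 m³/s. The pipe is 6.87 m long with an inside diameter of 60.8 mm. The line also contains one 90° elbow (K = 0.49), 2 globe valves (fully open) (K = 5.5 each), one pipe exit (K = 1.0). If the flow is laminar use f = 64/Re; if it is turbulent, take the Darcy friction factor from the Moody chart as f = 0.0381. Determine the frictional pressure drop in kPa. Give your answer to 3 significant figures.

Cross-sectional area A = πD²/4 = π(0.0608)²/4 = 0.002903 m²; mean velocity V = Q/A = 0.00436/0.002903 = 1.502 m/s.
Reynolds number Re = ρVD/μ = 1030 · 1.502 · 0.0608 / 0.0012 = 7.837e+04.
Re > 4000 → turbulent; use the Moody-chart value f = 0.0381.
Total minor-loss coefficient ΣK = 1·0.49 + 2·5.5 + 1·1 = 12.5.
ΔP = [f·L/D + ΣK]·(ρV²/2) = [0.0381·6.87/0.0608 + 12.5]·(1030·1.502²/2) = [4.305 + 12.5]·1161 = 1.951e+04 Pa.
ΔP = 1.951e+04 Pa = 19.5 kPa.

ΔP ≈ 19.5 kPa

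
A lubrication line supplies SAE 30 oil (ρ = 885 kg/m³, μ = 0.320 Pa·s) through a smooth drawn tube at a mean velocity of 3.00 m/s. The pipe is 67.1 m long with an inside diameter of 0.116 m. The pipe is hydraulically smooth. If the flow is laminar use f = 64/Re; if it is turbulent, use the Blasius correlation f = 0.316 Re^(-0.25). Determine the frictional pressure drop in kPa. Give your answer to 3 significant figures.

ΔP ≈ 153 kPa

Reynolds number Re = ρVD/μ = 885 · 3 · 0.116 / 0.32 = 962.4.
Re < 2300 → laminar flow, so f = 64/Re = 64/962.4 = 0.0665 (the turbulent correlation is not needed).
Darcy-Weisbach: ΔP = f(L/D)(ρV²/2) = 0.0665·(67.1/0.116)·(885·3²/2) = 0.0665·578.4·3982 = 1.532e+05 Pa.
ΔP = 1.532e+05 Pa = 153 kPa.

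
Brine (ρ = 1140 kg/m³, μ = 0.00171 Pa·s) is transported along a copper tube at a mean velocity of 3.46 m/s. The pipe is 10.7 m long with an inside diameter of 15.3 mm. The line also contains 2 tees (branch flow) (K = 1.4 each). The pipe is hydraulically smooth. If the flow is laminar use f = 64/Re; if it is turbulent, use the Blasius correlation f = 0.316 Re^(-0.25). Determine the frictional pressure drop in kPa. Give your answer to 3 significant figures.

Reynolds number Re = ρVD/μ = 1140 · 3.46 · 0.0153 / 0.00171 = 3.529e+04.
Re > 4000 → turbulent. Smooth-pipe (Blasius): f = 0.316 Re^(-0.25) = 0.316/(3.529e+04)^0.25 = 0.02306.
Total minor-loss coefficient ΣK = 2·1.4 = 2.8.
ΔP = [f·L/D + ΣK]·(ρV²/2) = [0.02306·10.7/0.0153 + 2.8]·(1140·3.46²/2) = [16.12 + 2.8]·6824 = 1.291e+05 Pa.
ΔP = 1.291e+05 Pa = 129 kPa.

ΔP ≈ 129 kPa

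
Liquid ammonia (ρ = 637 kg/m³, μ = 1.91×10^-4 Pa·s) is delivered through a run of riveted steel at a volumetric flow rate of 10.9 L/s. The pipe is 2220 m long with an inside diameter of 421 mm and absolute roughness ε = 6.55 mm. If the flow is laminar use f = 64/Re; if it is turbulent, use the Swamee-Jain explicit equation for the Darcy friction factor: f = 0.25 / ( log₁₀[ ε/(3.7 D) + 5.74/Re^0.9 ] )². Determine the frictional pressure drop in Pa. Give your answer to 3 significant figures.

ΔP ≈ 462 Pa

Q = 10.9 L/s = 10.9/1000 = 0.0109 m³/s.
Cross-sectional area A = πD²/4 = π(0.421)²/4 = 0.1392 m²; mean velocity V = Q/A = 0.0109/0.1392 = 0.0783 m/s.
Reynolds number Re = ρVD/μ = 637 · 0.0783 · 0.421 / 0.000191 = 1.099e+05.
Re > 4000 → turbulent. Relative roughness ε/D = 0.00655/0.421 = 0.0156. Swamee-Jain: f = 0.25/(log₁₀[0.0156/3.7 + 5.74/1.099e+05^0.9])² = 0.25/(log₁₀[0.0042 + 0.000167])² = 0.25/(-2.359)² = 0.04491.
Darcy-Weisbach: ΔP = f(L/D)(ρV²/2) = 0.04491·(2220/0.421)·(637·0.0783²/2) = 0.04491·5273·1.953 = 462.5 Pa.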